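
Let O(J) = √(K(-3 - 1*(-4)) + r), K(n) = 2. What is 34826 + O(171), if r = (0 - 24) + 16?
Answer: 34826 + I*√6 ≈ 34826.0 + 2.4495*I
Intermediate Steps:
r = -8 (r = -24 + 16 = -8)
O(J) = I*√6 (O(J) = √(2 - 8) = √(-6) = I*√6)
34826 + O(171) = 34826 + I*√6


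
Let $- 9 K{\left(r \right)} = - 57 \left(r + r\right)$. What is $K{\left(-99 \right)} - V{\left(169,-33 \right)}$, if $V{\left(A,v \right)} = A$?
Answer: $-1423$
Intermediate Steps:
$K{\left(r \right)} = \frac{38 r}{3}$ ($K{\left(r \right)} = - \frac{\left(-57\right) \left(r + r\right)}{9} = - \frac{\left(-57\right) 2 r}{9} = - \frac{\left(-114\right) r}{9} = \frac{38 r}{3}$)
$K{\left(-99 \right)} - V{\left(169,-33 \right)} = \frac{38}{3} \left(-99\right) - 169 = -1254 - 169 = -1423$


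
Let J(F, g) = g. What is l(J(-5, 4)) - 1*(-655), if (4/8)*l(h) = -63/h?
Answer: 1247/2 ≈ 623.50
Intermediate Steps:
l(h) = -126/h (l(h) = 2*(-63/h) = -126/h)
l(J(-5, 4)) - 1*(-655) = -126/4 - 1*(-655) = -126*¼ + 655 = -63/2 + 655 = 1247/2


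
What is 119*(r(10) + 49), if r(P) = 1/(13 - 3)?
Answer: 58429/10 ≈ 5842.9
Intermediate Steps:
r(P) = 1/10
119*(r(10) + 49) = 119*(1/10 + 49) = 119*(491/10) = 58429/10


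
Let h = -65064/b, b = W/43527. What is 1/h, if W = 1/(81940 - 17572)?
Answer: -1/182292797579904 ≈ -5.4857e-15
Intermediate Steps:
W = 1/64368 ≈ 1.5536e-5
b = 1/2801745936 (b = (1/64368)/43527 = (1/64368)*(1/43527) = 1/2801745936 ≈ 3.5692e-10)
h = -182292797579904 (h = -65064/1/2801745936 = -65064*2801745936 = -182292797579904)
1/h = 1/(-182292797579904) = -1/182292797579904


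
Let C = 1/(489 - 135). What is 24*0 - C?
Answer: -1/354 ≈ -0.0028249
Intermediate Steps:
C = 1/354 ≈ 0.0028249
24*0 - C = 24*0 - 1*1/354 = 0 - 1/354 = -1/354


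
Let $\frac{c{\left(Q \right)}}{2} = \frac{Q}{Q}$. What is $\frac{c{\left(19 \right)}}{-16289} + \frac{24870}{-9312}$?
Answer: $- \frac{67521009}{25280528} \approx -2.6709$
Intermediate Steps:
$c{\left(Q \right)} = 2$ ($c{\left(Q \right)} = 2 \frac{Q}{Q} = 2 \cdot 1 = 2$)
$\frac{c{\left(19 \right)}}{-16289} + \frac{24870}{-9312} = \frac{2}{-16289} + \frac{24870}{-9312} = 2 \left(- \frac{1}{16289}\right) + 24870 \left(- \frac{1}{9312}\right) = - \frac{2}{16289} - \frac{4145}{1552} = - \frac{67521009}{25280528}$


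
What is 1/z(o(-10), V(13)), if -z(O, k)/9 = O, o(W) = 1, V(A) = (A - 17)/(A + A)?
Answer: -⅑ ≈ -0.11111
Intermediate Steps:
V(A) = (-17 + A)/(2*A) (V(A) = (-17 + A)/((2*A)) = (-17 + A)*(1/(2*A)) = (-17 + A)/(2*A))
z(O, k) = -9*O
1/z(o(-10), V(13)) = 1/(-9*1) = 1/(-9) = -⅑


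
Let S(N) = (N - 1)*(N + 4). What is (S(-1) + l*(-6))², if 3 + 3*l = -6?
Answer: 144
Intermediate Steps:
l = -3 (l = -1 + (⅓)*(-6) = -1 - 2 = -3)
S(N) = (-1 + N)*(4 + N)
(S(-1) + l*(-6))² = ((-4 + (-1)² + 3*(-1)) - 3*(-6))² = ((-4 + 1 - 3) + 18)² = (-6 + 18)² = 12² = 144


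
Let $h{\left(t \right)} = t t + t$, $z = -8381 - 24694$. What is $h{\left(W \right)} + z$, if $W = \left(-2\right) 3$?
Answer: $-33045$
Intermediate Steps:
$W = -6$
$z = -33075$ ($z = -8381 - 24694 = -33075$)
$h{\left(t \right)} = t + t^{2}$ ($h{\left(t \right)} = t^{2} + t = t + t^{2}$)
$h{\left(W \right)} + z = - 6 \left(1 - 6\right) - 33075 = \left(-6\right) \left(-5\right) - 33075 = 30 - 33075 = -33045$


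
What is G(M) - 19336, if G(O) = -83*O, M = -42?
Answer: -15850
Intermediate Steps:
G(M) - 19336 = -83*(-42) - 19336 = 3486 - 19336 = -15850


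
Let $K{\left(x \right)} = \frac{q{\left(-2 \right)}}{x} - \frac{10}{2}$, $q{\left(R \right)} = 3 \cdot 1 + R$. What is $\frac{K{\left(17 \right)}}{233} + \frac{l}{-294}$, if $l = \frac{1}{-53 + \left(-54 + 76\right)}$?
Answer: $- \frac{761615}{36100554} \approx -0.021097$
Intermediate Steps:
$q{\left(R \right)} = 3 + R$
$l = - \frac{1}{31}$ ($l = \frac{1}{-53 + 22} = \frac{1}{-31} = - \frac{1}{31} \approx -0.032258$)
$K{\left(x \right)} = -5 + \frac{1}{x}$ ($K{\left(x \right)} = \frac{3 - 2}{x} - \frac{10}{2} = 1 \frac{1}{x} - 5 = \frac{1}{x} - 5 = -5 + \frac{1}{x}$)
$\frac{K{\left(17 \right)}}{233} + \frac{l}{-294} = \frac{-5 + \frac{1}{17}}{233} - \frac{1}{31 \left(-294\right)} = \left(-5 + \frac{1}{17}\right) \frac{1}{233} - - \frac{1}{9114} = \left(- \frac{84}{17}\right) \frac{1}{233} + \frac{1}{9114} = - \frac{84}{3961} + \frac{1}{9114} = - \frac{761615}{36100554}$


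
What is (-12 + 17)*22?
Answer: 110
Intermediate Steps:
(-12 + 17)*22 = 5*22 = 110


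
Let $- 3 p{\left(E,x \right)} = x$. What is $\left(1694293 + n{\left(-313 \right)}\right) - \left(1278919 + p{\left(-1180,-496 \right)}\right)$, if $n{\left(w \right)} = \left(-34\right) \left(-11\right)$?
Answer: $\frac{1246748}{3} \approx 4.1558 \cdot 10^{5}$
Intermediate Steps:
$n{\left(w \right)} = 374$
$p{\left(E,x \right)} = - \frac{x}{3}$
$\left(1694293 + n{\left(-313 \right)}\right) - \left(1278919 + p{\left(-1180,-496 \right)}\right) = \left(1694293 + 374\right) - \left(1278919 - - \frac{496}{3}\right) = 1694667 - \frac{3837253}{3} = \frac{1246748}{3}$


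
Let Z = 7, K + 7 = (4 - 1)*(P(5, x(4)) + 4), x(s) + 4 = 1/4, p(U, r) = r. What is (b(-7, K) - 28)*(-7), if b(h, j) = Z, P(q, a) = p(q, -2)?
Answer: 147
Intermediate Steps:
x(s) = -15/4 (x(s) = -4 + 1/4 = -4 + ¼ = -15/4)
P(q, a) = -2
K = -1 (K = -7 + (4 - 1)*(-2 + 4) = -7 + 3*2 = -7 + 6 = -1)
b(h, j) = 7
(b(-7, K) - 28)*(-7) = (7 - 28)*(-7) = -21*(-7) = 147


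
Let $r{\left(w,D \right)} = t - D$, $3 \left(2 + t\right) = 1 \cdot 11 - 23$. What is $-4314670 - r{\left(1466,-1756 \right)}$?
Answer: $-4316420$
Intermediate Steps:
$t = -6$ ($t = -2 + \frac{1 \cdot 11 - 23}{3} = -2 + \frac{11 - 23}{3} = -2 + \frac{1}{3} \left(-12\right) = -2 - 4 = -6$)
$r{\left(w,D \right)} = -6 - D$
$-4314670 - r{\left(1466,-1756 \right)} = -4314670 - \left(-6 - -1756\right) = -4314670 - \left(-6 + 1756\right) = -4314670 - 1750 = -4316420$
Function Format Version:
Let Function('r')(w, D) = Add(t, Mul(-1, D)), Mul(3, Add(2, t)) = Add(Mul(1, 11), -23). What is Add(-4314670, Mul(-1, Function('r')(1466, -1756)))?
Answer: -4316420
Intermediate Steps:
t = -6 (t = Add(-2, Mul(Rational(1, 3), Add(Mul(1, 11), -23))) = Add(-2, Mul(Rational(1, 3), Add(11, -23))) = Add(-2, Mul(Rational(1, 3), -12)) = Add(-2, -4) = -6)
Function('r')(w, D) = Add(-6, Mul(-1, D))
Add(-4314670, Mul(-1, Function('r')(1466, -1756))) = Add(-4314670, Mul(-1, Add(-6, Mul(-1, -1756)))) = Add(-4314670, Mul(-1, Add(-6, 1756))) = Add(-4314670, Mul(-1, 1750)) = Add(-4314670, -1750) = -4316420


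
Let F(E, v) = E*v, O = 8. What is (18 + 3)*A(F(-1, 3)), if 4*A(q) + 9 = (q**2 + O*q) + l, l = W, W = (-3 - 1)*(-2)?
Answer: -84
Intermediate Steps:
W = 8 (W = -4*(-2) = 8)
l = 8
A(q) = -1/4 + 2*q + q**2/4 (A(q) = -9/4 + ((q**2 + 8*q) + 8)/4 = -9/4 + (8 + q**2 + 8*q)/4 = -9/4 + (2 + 2*q + q**2/4) = -1/4 + 2*q + q**2/4)
(18 + 3)*A(F(-1, 3)) = (18 + 3)*(-1/4 + 2*(-1*3) + (-1*3)**2/4) = 21*(-1/4 + 2*(-3) + (1/4)*(-3)**2) = 21*(-1/4 - 6 + (1/4)*9) = 21*(-1/4 - 6 + 9/4) = 21*(-4) = -84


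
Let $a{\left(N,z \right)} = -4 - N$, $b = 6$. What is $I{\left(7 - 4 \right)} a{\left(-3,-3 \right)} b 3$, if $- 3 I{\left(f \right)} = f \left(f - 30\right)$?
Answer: $-486$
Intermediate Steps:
$I{\left(f \right)} = - \frac{f \left(-30 + f\right)}{3}$ ($I{\left(f \right)} = - \frac{f \left(f - 30\right)}{3} = - \frac{f \left(-30 + f\right)}{3}$)
$I{\left(7 - 4 \right)} a{\left(-3,-3 \right)} b 3 = \frac{\left(7 - 4\right) \left(30 - \left(7 - 4\right)\right)}{3} \left(-4 - -3\right) 6 \cdot 3 = \frac{1}{3} \cdot 3 \left(30 - 3\right) \left(-4 + 3\right) 6 \cdot 3 = \frac{1}{3} \cdot 3 \left(30 - 3\right) \left(-1\right) 6 \cdot 3 = \frac{1}{3} \cdot 3 \cdot 27 \left(\left(-6\right) 3\right) = 27 \left(-18\right) = -486$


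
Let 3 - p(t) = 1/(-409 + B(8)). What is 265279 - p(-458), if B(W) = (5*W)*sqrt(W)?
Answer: 40980101347/154481 - 80*sqrt(2)/154481 ≈ 2.6528e+5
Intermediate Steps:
B(W) = 5*W**(3/2)
p(t) = 3 - 1/(-409 + 80*sqrt(2)) (p(t) = 3 - 1/(-409 + 5*8**(3/2)) = 3 - 1/(-409 + 5*(16*sqrt(2))) = 3 - 1/(-409 + 80*sqrt(2)))
265279 - p(-458) = 265279 - (463852/154481 + 80*sqrt(2)/154481) = 265279 + (-463852/154481 - 80*sqrt(2)/154481) = 40980101347/154481 - 80*sqrt(2)/154481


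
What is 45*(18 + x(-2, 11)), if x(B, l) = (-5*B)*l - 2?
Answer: 5670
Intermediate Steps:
x(B, l) = -2 - 5*B*l (x(B, l) = -5*B*l - 2 = -2 - 5*B*l)
45*(18 + x(-2, 11)) = 45*(18 + (-2 - 5*(-2)*11)) = 45*(18 + (-2 + 110)) = 45*(18 + 108) = 45*126 = 5670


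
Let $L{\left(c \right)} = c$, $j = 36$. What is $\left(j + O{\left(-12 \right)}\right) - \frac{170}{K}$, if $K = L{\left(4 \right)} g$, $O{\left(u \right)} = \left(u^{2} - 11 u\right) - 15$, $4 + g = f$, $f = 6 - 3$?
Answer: $\frac{679}{2} \approx 339.5$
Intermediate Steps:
$f = 3$
$g = -1$ ($g = -4 + 3 = -1$)
$O{\left(u \right)} = -15 + u^{2} - 11 u$
$K = -4$ ($K = 4 \left(-1\right) = -4$)
$\left(j + O{\left(-12 \right)}\right) - \frac{170}{K} = \left(36 - \left(-117 - 144\right)\right) - \frac{170}{-4} = \left(36 + \left(-15 + 144 + 132\right)\right) - - \frac{85}{2} = \left(36 + 261\right) + \frac{85}{2} = 297 + \frac{85}{2} = \frac{679}{2}$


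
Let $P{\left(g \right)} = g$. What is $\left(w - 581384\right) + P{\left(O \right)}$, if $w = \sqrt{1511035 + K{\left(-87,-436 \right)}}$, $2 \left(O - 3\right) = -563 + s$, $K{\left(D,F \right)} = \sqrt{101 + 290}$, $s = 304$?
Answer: $- \frac{1163021}{2} + \sqrt{1511035 + \sqrt{391}} \approx -5.8028 \cdot 10^{5}$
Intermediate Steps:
$K{\left(D,F \right)} = \sqrt{391}$
$O = - \frac{253}{2}$ ($O = 3 + \frac{-563 + 304}{2} = 3 + \frac{1}{2} \left(-259\right) = 3 - \frac{259}{2} = - \frac{253}{2} \approx -126.5$)
$w = \sqrt{1511035 + \sqrt{391}} \approx 1229.3$
$\left(w - 581384\right) + P{\left(O \right)} = \left(\sqrt{1511035 + \sqrt{391}} - 581384\right) - \frac{253}{2} = \left(-581384 + \sqrt{1511035 + \sqrt{391}}\right) - \frac{253}{2} = - \frac{1163021}{2} + \sqrt{1511035 + \sqrt{391}}$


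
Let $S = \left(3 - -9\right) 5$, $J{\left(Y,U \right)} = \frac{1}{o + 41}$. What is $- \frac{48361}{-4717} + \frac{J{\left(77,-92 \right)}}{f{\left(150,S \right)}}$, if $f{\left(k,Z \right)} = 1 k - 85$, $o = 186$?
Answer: $\frac{713571272}{69599335} \approx 10.253$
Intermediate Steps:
$J{\left(Y,U \right)} = \frac{1}{227}$ ($J{\left(Y,U \right)} = \frac{1}{186 + 41} = \frac{1}{227}$)
$S = 60$ ($S = \left(3 + 9\right) 5 = 12 \cdot 5 = 60$)
$f{\left(k,Z \right)} = -85 + k$ ($f{\left(k,Z \right)} = k - 85 = -85 + k$)
$- \frac{48361}{-4717} + \frac{J{\left(77,-92 \right)}}{f{\left(150,S \right)}} = - \frac{48361}{-4717} + \frac{1}{227 \left(-85 + 150\right)} = \left(-48361\right) \left(- \frac{1}{4717}\right) + \frac{1}{227 \cdot 65} = \frac{48361}{4717} + \frac{1}{227} \cdot \frac{1}{65} = \frac{48361}{4717} + \frac{1}{14755} = \frac{713571272}{69599335}$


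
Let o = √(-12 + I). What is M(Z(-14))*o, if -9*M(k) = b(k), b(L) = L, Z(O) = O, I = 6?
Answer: 14*I*√6/9 ≈ 3.8103*I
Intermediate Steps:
M(k) = -k/9
o = I*√6 (o = √(-12 + 6) = √(-6) = I*√6 ≈ 2.4495*I)
M(Z(-14))*o = (-⅑*(-14))*(I*√6) = 14*(I*√6)/9 = 14*I*√6/9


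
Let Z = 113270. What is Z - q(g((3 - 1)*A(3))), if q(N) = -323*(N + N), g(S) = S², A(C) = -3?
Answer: 136526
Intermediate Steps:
q(N) = -646*N
Z - q(g((3 - 1)*A(3))) = 113270 - (-646)*((3 - 1)*(-3))² = 113270 - (-646)*(2*(-3))² = 113270 - (-646)*(-6)² = 113270 - (-646)*36 = 113270 - 1*(-23256) = 113270 + 23256 = 136526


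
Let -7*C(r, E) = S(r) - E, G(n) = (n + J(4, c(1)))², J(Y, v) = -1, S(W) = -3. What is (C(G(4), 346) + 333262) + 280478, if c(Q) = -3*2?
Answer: 4296529/7 ≈ 6.1379e+5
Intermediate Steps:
c(Q) = -6
G(n) = (-1 + n)² (G(n) = (n - 1)² = (-1 + n)²)
C(r, E) = 3/7 + E/7 (C(r, E) = -(-3 - E)/7 = 3/7 + E/7)
(C(G(4), 346) + 333262) + 280478 = ((3/7 + (⅐)*346) + 333262) + 280478 = ((3/7 + 346/7) + 333262) + 280478 = (349/7 + 333262) + 280478 = 2333183/7 + 280478 = 4296529/7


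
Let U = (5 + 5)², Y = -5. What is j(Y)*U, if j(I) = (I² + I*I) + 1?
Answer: 5100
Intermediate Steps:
U = 100 (U = 10² = 100)
j(I) = 1 + 2*I² (j(I) = (I² + I²) + 1 = 2*I² + 1 = 1 + 2*I²)
j(Y)*U = (1 + 2*(-5)²)*100 = (1 + 2*25)*100 = (1 + 50)*100 = 51*100 = 5100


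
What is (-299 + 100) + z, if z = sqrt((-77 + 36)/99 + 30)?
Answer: -199 + sqrt(32219)/33 ≈ -193.56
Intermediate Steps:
z = sqrt(32219)/33 (z = sqrt(-41*1/99 + 30) = sqrt(-41/99 + 30) = sqrt(2929/99) = sqrt(32219)/33 ≈ 5.4393)
(-299 + 100) + z = (-299 + 100) + sqrt(32219)/33 = -199 + sqrt(32219)/33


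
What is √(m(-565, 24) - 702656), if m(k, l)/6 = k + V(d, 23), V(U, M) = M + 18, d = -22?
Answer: 10*I*√7058 ≈ 840.12*I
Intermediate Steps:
V(U, M) = 18 + M
m(k, l) = 246 + 6*k (m(k, l) = 6*(k + (18 + 23)) = 6*(k + 41) = 6*(41 + k) = 246 + 6*k)
√(m(-565, 24) - 702656) = √((246 + 6*(-565)) - 702656) = √((246 - 3390) - 702656) = √(-3144 - 702656) = √(-705800) = 10*I*√7058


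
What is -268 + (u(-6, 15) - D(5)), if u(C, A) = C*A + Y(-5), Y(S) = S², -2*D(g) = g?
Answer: -661/2 ≈ -330.50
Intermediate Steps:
D(g) = -g/2
u(C, A) = 25 + A*C (u(C, A) = C*A + (-5)² = A*C + 25 = 25 + A*C)
-268 + (u(-6, 15) - D(5)) = -268 + ((25 + 15*(-6)) - (-1)*5/2) = -268 + ((25 - 90) - 1*(-5/2)) = -268 + (-65 + 5/2) = -268 - 125/2 = -661/2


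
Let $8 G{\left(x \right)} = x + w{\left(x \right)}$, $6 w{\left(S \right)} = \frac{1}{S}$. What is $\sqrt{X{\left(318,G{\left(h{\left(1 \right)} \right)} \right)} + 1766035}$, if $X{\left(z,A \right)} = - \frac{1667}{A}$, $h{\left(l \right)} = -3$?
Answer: $\frac{\sqrt{5355458515}}{55} \approx 1330.6$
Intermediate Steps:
$w{\left(S \right)} = \frac{1}{6 S}$
$G{\left(x \right)} = \frac{x}{8} + \frac{1}{48 x}$ ($G{\left(x \right)} = \frac{x + \frac{1}{6 x}}{8} = \frac{x}{8} + \frac{1}{48 x}$)
$\sqrt{X{\left(318,G{\left(h{\left(1 \right)} \right)} \right)} + 1766035} = \sqrt{- \frac{1667}{\frac{1}{8} \left(-3\right) + \frac{1}{48 \left(-3\right)}} + 1766035} = \sqrt{- \frac{1667}{- \frac{3}{8} + \frac{1}{48} \left(- \frac{1}{3}\right)} + 1766035} = \sqrt{- \frac{1667}{- \frac{3}{8} - \frac{1}{144}} + 1766035} = \sqrt{- \frac{1667}{- \frac{55}{144}} + 1766035} = \sqrt{\left(-1667\right) \left(- \frac{144}{55}\right) + 1766035} = \sqrt{\frac{240048}{55} + 1766035} = \sqrt{\frac{97371973}{55}} = \frac{\sqrt{5355458515}}{55}$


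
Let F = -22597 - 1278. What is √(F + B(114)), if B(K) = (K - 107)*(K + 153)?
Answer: I*√22006 ≈ 148.34*I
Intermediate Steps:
B(K) = (-107 + K)*(153 + K)
F = -23875
√(F + B(114)) = √(-23875 + (-16371 + 114² + 46*114)) = √(-23875 + (-16371 + 12996 + 5244)) = √(-23875 + 1869) = √(-22006) = I*√22006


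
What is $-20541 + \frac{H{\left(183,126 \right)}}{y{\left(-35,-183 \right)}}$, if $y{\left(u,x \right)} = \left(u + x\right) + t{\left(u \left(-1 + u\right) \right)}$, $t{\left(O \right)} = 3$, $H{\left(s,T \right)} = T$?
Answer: $- \frac{4416441}{215} \approx -20542.0$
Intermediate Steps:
$y{\left(u,x \right)} = 3 + u + x$ ($y{\left(u,x \right)} = \left(u + x\right) + 3 = 3 + u + x$)
$-20541 + \frac{H{\left(183,126 \right)}}{y{\left(-35,-183 \right)}} = -20541 + \frac{126}{3 - 35 - 183} = -20541 + \frac{126}{-215} = -20541 + 126 \left(- \frac{1}{215}\right) = -20541 - \frac{126}{215} = - \frac{4416441}{215}$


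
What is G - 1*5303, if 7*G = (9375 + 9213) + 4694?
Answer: -1977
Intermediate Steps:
G = 3326 (G = ((9375 + 9213) + 4694)/7 = (18588 + 4694)/7 = (⅐)*23282 = 3326)
G - 1*5303 = 3326 - 1*5303 = 3326 - 5303 = -1977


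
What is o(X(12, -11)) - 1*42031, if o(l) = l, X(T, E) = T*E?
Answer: -42163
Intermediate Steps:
X(T, E) = E*T
o(X(12, -11)) - 1*42031 = -11*12 - 1*42031 = -132 - 42031 = -42163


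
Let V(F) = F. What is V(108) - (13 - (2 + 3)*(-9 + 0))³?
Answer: -195004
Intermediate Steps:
V(108) - (13 - (2 + 3)*(-9 + 0))³ = 108 - (13 - (2 + 3)*(-9 + 0))³ = 108 - (13 - 5*(-9))³ = 108 - (13 - 1*(-45))³ = 108 - (13 + 45)³ = 108 - 1*58³ = 108 - 1*195112 = 108 - 195112 = -195004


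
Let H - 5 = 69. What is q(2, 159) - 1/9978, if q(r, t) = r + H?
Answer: 758327/9978 ≈ 76.000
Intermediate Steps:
H = 74 (H = 5 + 69 = 74)
q(r, t) = 74 + r (q(r, t) = r + 74 = 74 + r)
q(2, 159) - 1/9978 = (74 + 2) - 1/9978 = 76 - 1*1/9978 = 76 - 1/9978 = 758327/9978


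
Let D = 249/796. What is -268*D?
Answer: -16683/199 ≈ -83.834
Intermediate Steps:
D = 249/796 (D = 249*(1/796) = 249/796 ≈ 0.31281)
-268*D = -268*249/796 = -16683/199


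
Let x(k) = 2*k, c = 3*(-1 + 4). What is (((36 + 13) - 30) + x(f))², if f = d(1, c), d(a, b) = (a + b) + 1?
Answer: 1681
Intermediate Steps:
c = 9 (c = 3*3 = 9)
d(a, b) = 1 + a + b
f = 11 (f = 1 + 1 + 9 = 11)
(((36 + 13) - 30) + x(f))² = (((36 + 13) - 30) + 2*11)² = ((49 - 30) + 22)² = (19 + 22)² = 41² = 1681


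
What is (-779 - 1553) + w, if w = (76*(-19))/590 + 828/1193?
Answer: -821329506/351935 ≈ -2333.8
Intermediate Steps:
w = -617086/351935 (w = -1444*1/590 + 828*(1/1193) = -722/295 + 828/1193 = -617086/351935 ≈ -1.7534)
(-779 - 1553) + w = (-779 - 1553) - 617086/351935 = -2332 - 617086/351935 = -821329506/351935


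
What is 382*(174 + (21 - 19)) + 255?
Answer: 67487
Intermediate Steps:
382*(174 + (21 - 19)) + 255 = 382*(174 + 2) + 255 = 382*176 + 255 = 67232 + 255 = 67487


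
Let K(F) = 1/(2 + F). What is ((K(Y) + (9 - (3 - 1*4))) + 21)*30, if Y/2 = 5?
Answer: 1865/2 ≈ 932.50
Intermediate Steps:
Y = 10 (Y = 2*5 = 10)
((K(Y) + (9 - (3 - 1*4))) + 21)*30 = ((1/(2 + 10) + (9 - (3 - 1*4))) + 21)*30 = ((1/12 + (9 - (3 - 4))) + 21)*30 = ((1/12 + (9 - 1*(-1))) + 21)*30 = ((1/12 + (9 + 1)) + 21)*30 = ((1/12 + 10) + 21)*30 = (121/12 + 21)*30 = (373/12)*30 = 1865/2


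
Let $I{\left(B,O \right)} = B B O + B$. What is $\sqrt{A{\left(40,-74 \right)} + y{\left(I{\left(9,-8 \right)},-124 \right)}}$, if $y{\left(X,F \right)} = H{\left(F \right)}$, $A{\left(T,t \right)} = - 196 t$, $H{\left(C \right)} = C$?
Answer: $2 \sqrt{3595} \approx 119.92$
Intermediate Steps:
$I{\left(B,O \right)} = B + O B^{2}$ ($I{\left(B,O \right)} = B^{2} O + B = O B^{2} + B = B + O B^{2}$)
$y{\left(X,F \right)} = F$
$\sqrt{A{\left(40,-74 \right)} + y{\left(I{\left(9,-8 \right)},-124 \right)}} = \sqrt{\left(-196\right) \left(-74\right) - 124} = \sqrt{14504 - 124} = \sqrt{14380} = 2 \sqrt{3595}$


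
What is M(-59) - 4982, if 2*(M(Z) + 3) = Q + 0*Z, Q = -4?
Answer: -4987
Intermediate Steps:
M(Z) = -5 (M(Z) = -3 + (-4 + 0*Z)/2 = -3 + (-4 + 0)/2 = -3 + (½)*(-4) = -3 - 2 = -5)
M(-59) - 4982 = -5 - 4982 = -4987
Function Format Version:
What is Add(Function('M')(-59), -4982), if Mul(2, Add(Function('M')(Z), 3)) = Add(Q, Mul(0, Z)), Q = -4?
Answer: -4987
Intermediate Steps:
Function('M')(Z) = -5 (Function('M')(Z) = Add(-3, Mul(Rational(1, 2), Add(-4, Mul(0, Z)))) = Add(-3, Mul(Rational(1, 2), Add(-4, 0))) = Add(-3, Mul(Rational(1, 2), -4)) = Add(-3, -2) = -5)
Add(Function('M')(-59), -4982) = Add(-5, -4982) = -4987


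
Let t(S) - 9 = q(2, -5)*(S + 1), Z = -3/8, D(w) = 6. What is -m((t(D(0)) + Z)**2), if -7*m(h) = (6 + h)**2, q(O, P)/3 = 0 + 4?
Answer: 43130255175/4096 ≈ 1.0530e+7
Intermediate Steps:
q(O, P) = 12 (q(O, P) = 3*(0 + 4) = 3*4 = 12)
Z = -3/8 (Z = -3*1/8 = -3/8 ≈ -0.37500)
t(S) = 21 + 12*S (t(S) = 9 + 12*(S + 1) = 9 + 12*(1 + S) = 9 + (12 + 12*S) = 21 + 12*S)
m(h) = -(6 + h)**2/7
-m((t(D(0)) + Z)**2) = -(-1)*(6 + ((21 + 12*6) - 3/8)**2)**2/7 = -(-1)*(6 + ((21 + 72) - 3/8)**2)**2/7 = -(-1)*(6 + (93 - 3/8)**2)**2/7 = -(-1)*(6 + (741/8)**2)**2/7 = -(-1)*(6 + 549081/64)**2/7 = -(-1)*(549465/64)**2/7 = -(-1)*301911786225/(7*4096) = -1*(-43130255175/4096) = 43130255175/4096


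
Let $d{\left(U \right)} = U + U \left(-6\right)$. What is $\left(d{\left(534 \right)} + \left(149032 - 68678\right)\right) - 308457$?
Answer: $-230773$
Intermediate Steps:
$d{\left(U \right)} = - 5 U$ ($d{\left(U \right)} = U - 6 U = - 5 U$)
$\left(d{\left(534 \right)} + \left(149032 - 68678\right)\right) - 308457 = \left(\left(-5\right) 534 + \left(149032 - 68678\right)\right) - 308457 = \left(-2670 + 80354\right) - 308457 = 77684 - 308457 = -230773$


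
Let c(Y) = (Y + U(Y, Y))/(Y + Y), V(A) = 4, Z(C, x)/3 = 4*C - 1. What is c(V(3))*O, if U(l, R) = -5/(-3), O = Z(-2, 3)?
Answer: -153/8 ≈ -19.125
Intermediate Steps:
Z(C, x) = -3 + 12*C (Z(C, x) = 3*(4*C - 1) = 3*(-1 + 4*C) = -3 + 12*C)
O = -27 (O = -3 + 12*(-2) = -3 - 24 = -27)
U(l, R) = 5/3 (U(l, R) = -5*(-⅓) = 5/3)
c(Y) = (5/3 + Y)/(2*Y) (c(Y) = (Y + 5/3)/(Y + Y) = (5/3 + Y)/((2*Y)) = (5/3 + Y)*(1/(2*Y)) = (5/3 + Y)/(2*Y))
c(V(3))*O = ((⅙)*(5 + 3*4)/4)*(-27) = ((⅙)*(¼)*(5 + 12))*(-27) = ((⅙)*(¼)*17)*(-27) = (17/24)*(-27) = -153/8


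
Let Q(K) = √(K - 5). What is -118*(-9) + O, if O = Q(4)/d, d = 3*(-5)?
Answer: 1062 - I/15 ≈ 1062.0 - 0.066667*I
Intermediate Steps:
Q(K) = √(-5 + K)
d = -15
O = -I/15 (O = √(-5 + 4)/(-15) = √(-1)*(-1/15) = I*(-1/15) = -I/15 ≈ -0.066667*I)
-118*(-9) + O = -118*(-9) - I/15 = 1062 - I/15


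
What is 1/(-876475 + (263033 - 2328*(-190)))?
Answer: -1/171122 ≈ -5.8438e-6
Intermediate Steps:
1/(-876475 + (263033 - 2328*(-190))) = 1/(-876475 + (263033 + 442320)) = 1/(-876475 + 705353) = 1/(-171122) = -1/171122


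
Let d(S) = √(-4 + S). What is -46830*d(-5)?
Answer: -140490*I ≈ -1.4049e+5*I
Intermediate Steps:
-46830*d(-5) = -46830*√(-4 - 5) = -140490*I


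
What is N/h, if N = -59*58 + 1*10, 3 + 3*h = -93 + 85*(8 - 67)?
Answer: 10236/5111 ≈ 2.0027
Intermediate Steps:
h = -5111/3 (h = -1 + (-93 + 85*(8 - 67))/3 = -1 + (-93 + 85*(-59))/3 = -1 + (-93 - 5015)/3 = -1 + (⅓)*(-5108) = -1 - 5108/3 = -5111/3 ≈ -1703.7)
N = -3412 (N = -3422 + 10 = -3412)
N/h = -3412/(-5111/3) = -3412*(-3/5111) = 10236/5111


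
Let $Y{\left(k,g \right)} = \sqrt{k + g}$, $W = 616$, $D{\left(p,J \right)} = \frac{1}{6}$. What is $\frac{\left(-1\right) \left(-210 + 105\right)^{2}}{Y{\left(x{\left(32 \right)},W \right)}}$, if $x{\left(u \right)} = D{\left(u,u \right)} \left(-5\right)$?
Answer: $- \frac{11025 \sqrt{22146}}{3691} \approx -444.51$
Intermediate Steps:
$D{\left(p,J \right)} = \frac{1}{6}$
$x{\left(u \right)} = - \frac{5}{6}$ ($x{\left(u \right)} = \frac{1}{6} \left(-5\right) = - \frac{5}{6}$)
$Y{\left(k,g \right)} = \sqrt{g + k}$
$\frac{\left(-1\right) \left(-210 + 105\right)^{2}}{Y{\left(x{\left(32 \right)},W \right)}} = \frac{\left(-1\right) \left(-210 + 105\right)^{2}}{\sqrt{616 - \frac{5}{6}}} = \frac{\left(-1\right) \left(-105\right)^{2}}{\sqrt{\frac{3691}{6}}} = \frac{\left(-1\right) 11025}{\frac{1}{6} \sqrt{22146}} = - 11025 \frac{\sqrt{22146}}{3691} = - \frac{11025 \sqrt{22146}}{3691}$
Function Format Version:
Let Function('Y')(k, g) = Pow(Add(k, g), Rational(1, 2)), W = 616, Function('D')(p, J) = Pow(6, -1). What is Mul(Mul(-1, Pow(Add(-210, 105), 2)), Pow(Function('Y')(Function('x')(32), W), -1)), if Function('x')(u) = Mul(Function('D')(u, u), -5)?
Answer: Mul(Rational(-11025, 3691), Pow(22146, Rational(1, 2))) ≈ -444.51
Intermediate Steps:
Function('D')(p, J) = Rational(1, 6)
Function('x')(u) = Rational(-5, 6) (Function('x')(u) = Mul(Rational(1, 6), -5) = Rational(-5, 6))
Function('Y')(k, g) = Pow(Add(g, k), Rational(1, 2))
Mul(Mul(-1, Pow(Add(-210, 105), 2)), Pow(Function('Y')(Function('x')(32), W), -1)) = Mul(Mul(-1, Pow(Add(-210, 105), 2)), Pow(Pow(Add(616, Rational(-5, 6)), Rational(1, 2)), -1)) = Mul(Mul(-1, Pow(-105, 2)), Pow(Pow(Rational(3691, 6), Rational(1, 2)), -1)) = Mul(Mul(-1, 11025), Pow(Mul(Rational(1, 6), Pow(22146, Rational(1, 2))), -1)) = Mul(-11025, Mul(Rational(1, 3691), Pow(22146, Rational(1, 2)))) = Mul(Rational(-11025, 3691), Pow(22146, Rational(1, 2)))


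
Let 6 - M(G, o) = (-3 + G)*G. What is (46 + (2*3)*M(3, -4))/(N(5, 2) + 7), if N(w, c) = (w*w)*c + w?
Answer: 41/31 ≈ 1.3226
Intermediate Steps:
N(w, c) = w + c*w² (N(w, c) = w²*c + w = c*w² + w = w + c*w²)
M(G, o) = 6 - G*(-3 + G) (M(G, o) = 6 - (-3 + G)*G = 6 - G*(-3 + G))
(46 + (2*3)*M(3, -4))/(N(5, 2) + 7) = (46 + (2*3)*(6 - 1*3² + 3*3))/(5*(1 + 2*5) + 7) = (46 + 6*(6 - 1*9 + 9))/(5*(1 + 10) + 7) = (46 + 6*(6 - 9 + 9))/(5*11 + 7) = (46 + 6*6)/(55 + 7) = (46 + 36)/62 = (1/62)*82 = 41/31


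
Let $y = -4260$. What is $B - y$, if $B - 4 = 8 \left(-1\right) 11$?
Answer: $4176$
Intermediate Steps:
$B = -84$ ($B = 4 + 8 \left(-1\right) 11 = 4 - 88 = -84$)
$B - y = -84 - -4260 = -84 + 4260 = 4176$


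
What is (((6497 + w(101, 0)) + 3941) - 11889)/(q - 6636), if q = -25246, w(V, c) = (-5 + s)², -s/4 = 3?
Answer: 581/15941 ≈ 0.036447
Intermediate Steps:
s = -12 (s = -4*3 = -12)
w(V, c) = 289 (w(V, c) = (-5 - 12)² = (-17)² = 289)
(((6497 + w(101, 0)) + 3941) - 11889)/(q - 6636) = (((6497 + 289) + 3941) - 11889)/(-25246 - 6636) = ((6786 + 3941) - 11889)/(-31882) = (10727 - 11889)*(-1/31882) = -1162*(-1/31882) = 581/15941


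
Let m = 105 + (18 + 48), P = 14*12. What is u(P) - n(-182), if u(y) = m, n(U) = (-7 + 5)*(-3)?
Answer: 165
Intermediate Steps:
n(U) = 6 (n(U) = -2*(-3) = 6)
P = 168
m = 171 (m = 105 + 66 = 171)
u(y) = 171
u(P) - n(-182) = 171 - 1*6 = 171 - 6 = 165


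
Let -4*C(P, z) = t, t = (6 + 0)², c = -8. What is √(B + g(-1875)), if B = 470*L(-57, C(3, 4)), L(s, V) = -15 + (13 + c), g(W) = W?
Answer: 5*I*√263 ≈ 81.086*I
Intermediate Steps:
t = 36 (t = 6² = 36)
C(P, z) = -9 (C(P, z) = -¼*36 = -9)
L(s, V) = -10 (L(s, V) = -15 + (13 - 8) = -15 + 5 = -10)
B = -4700 (B = 470*(-10) = -4700)
√(B + g(-1875)) = √(-4700 - 1875) = √(-6575) = 5*I*√263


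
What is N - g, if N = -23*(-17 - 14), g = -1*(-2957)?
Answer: -2244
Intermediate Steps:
g = 2957
N = 713 (N = -23*(-31) = 713)
N - g = 713 - 1*2957 = 713 - 2957 = -2244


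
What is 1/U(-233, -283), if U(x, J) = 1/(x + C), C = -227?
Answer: -460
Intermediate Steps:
U(x, J) = 1/(-227 + x) (U(x, J) = 1/(x - 227) = 1/(-227 + x))
1/U(-233, -283) = 1/(1/(-227 - 233)) = 1/(1/(-460)) = 1/(-1/460) = -460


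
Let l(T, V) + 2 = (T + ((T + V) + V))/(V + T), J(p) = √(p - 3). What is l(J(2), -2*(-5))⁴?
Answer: 0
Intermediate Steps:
J(p) = √(-3 + p)
l(T, V) = -2 + (2*T + 2*V)/(T + V) (l(T, V) = -2 + (T + ((T + V) + V))/(V + T) = -2 + (T + (T + 2*V))/(T + V) = -2 + (2*T + 2*V)/(T + V))
l(J(2), -2*(-5))⁴ = 0⁴ = 0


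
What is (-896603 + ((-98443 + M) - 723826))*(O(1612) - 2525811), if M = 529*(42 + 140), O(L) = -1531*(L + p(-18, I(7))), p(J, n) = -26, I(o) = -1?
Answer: 8038293356338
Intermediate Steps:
O(L) = 39806 - 1531*L (O(L) = -1531*(L - 26) = -1531*(-26 + L) = 39806 - 1531*L)
M = 96278 (M = 529*182 = 96278)
(-896603 + ((-98443 + M) - 723826))*(O(1612) - 2525811) = (-896603 + ((-98443 + 96278) - 723826))*((39806 - 1531*1612) - 2525811) = (-896603 + (-2165 - 723826))*((39806 - 2467972) - 2525811) = (-896603 - 725991)*(-2428166 - 2525811) = -1622594*(-4953977) = 8038293356338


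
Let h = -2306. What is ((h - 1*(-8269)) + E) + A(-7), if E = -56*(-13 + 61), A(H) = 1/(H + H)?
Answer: 45849/14 ≈ 3274.9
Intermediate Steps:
A(H) = 1/(2*H)
E = -2688 (E = -56*48 = -2688)
((h - 1*(-8269)) + E) + A(-7) = ((-2306 - 1*(-8269)) - 2688) + (1/2)/(-7) = ((-2306 + 8269) - 2688) + (1/2)*(-1/7) = (5963 - 2688) - 1/14 = 3275 - 1/14 = 45849/14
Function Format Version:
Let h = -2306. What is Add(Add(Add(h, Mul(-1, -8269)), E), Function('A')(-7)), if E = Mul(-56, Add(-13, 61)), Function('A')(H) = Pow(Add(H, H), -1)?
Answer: Rational(45849, 14) ≈ 3274.9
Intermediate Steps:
Function('A')(H) = Mul(Rational(1, 2), Pow(H, -1)) (Function('A')(H) = Pow(Mul(2, H), -1) = Mul(Rational(1, 2), Pow(H, -1)))
E = -2688 (E = Mul(-56, 48) = -2688)
Add(Add(Add(h, Mul(-1, -8269)), E), Function('A')(-7)) = Add(Add(Add(-2306, Mul(-1, -8269)), -2688), Mul(Rational(1, 2), Pow(-7, -1))) = Add(Add(Add(-2306, 8269), -2688), Mul(Rational(1, 2), Rational(-1, 7))) = Add(Add(5963, -2688), Rational(-1, 14)) = Add(3275, Rational(-1, 14)) = Rational(45849, 14)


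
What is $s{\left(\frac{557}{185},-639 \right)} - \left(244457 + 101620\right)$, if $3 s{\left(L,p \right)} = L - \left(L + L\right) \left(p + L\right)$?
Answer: $- \frac{35402281918}{102675} \approx -3.448 \cdot 10^{5}$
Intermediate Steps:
$s{\left(L,p \right)} = \frac{L}{3} - \frac{2 L \left(L + p\right)}{3}$ ($s{\left(L,p \right)} = \frac{L - \left(L + L\right) \left(p + L\right)}{3} = \frac{L - 2 L \left(L + p\right)}{3} = \frac{L}{3} - \frac{2 L \left(L + p\right)}{3}$)
$s{\left(\frac{557}{185},-639 \right)} - \left(244457 + 101620\right) = \frac{\frac{557}{185} \left(1 - 2 \cdot \frac{557}{185} - -1278\right)}{3} - \left(244457 + 101620\right) = \frac{557 \cdot \frac{1}{185} \left(1 - 2 \cdot 557 \cdot \frac{1}{185} + 1278\right)}{3} - 346077 = \frac{1}{3} \cdot \frac{557}{185} \left(1 - \frac{1114}{185} + 1278\right) - 346077 = \frac{1}{3} \cdot \frac{557}{185} \cdot \frac{235501}{185} - 346077 = \frac{131174057}{102675} - 346077 = - \frac{35402281918}{102675}$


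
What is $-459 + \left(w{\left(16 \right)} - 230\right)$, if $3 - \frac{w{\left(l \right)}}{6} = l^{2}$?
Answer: $-2207$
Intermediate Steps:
$w{\left(l \right)} = 18 - 6 l^{2}$
$-459 + \left(w{\left(16 \right)} - 230\right) = -459 + \left(\left(18 - 6 \cdot 16^{2}\right) - 230\right) = -459 + \left(\left(18 - 1536\right) - 230\right) = -459 - 1748 = -2207$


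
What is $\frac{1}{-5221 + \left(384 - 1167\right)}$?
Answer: $- \frac{1}{6004} \approx -0.00016656$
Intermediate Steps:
$\frac{1}{-5221 + \left(384 - 1167\right)} = \frac{1}{-5221 - 783} = \frac{1}{-6004} = - \frac{1}{6004}$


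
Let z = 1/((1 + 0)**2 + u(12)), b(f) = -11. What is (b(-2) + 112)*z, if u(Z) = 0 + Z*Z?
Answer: 101/145 ≈ 0.69655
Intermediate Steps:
u(Z) = Z**2 (u(Z) = 0 + Z**2 = Z**2)
z = 1/145 (z = 1/((1 + 0)**2 + 12**2) = 1/(1**2 + 144) = 1/(1 + 144) = 1/145 ≈ 0.0068966)
(b(-2) + 112)*z = (-11 + 112)*(1/145) = 101*(1/145) = 101/145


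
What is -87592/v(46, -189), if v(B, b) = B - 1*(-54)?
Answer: -21898/25 ≈ -875.92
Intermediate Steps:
v(B, b) = 54 + B (v(B, b) = B + 54 = 54 + B)
-87592/v(46, -189) = -87592/(54 + 46) = -87592/100 = -87592*1/100 = -21898/25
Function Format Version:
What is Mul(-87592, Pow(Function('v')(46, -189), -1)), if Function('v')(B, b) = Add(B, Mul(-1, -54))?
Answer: Rational(-21898, 25) ≈ -875.92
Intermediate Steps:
Function('v')(B, b) = Add(54, B) (Function('v')(B, b) = Add(B, 54) = Add(54, B))
Mul(-87592, Pow(Function('v')(46, -189), -1)) = Mul(-87592, Pow(Add(54, 46), -1)) = Mul(-87592, Pow(100, -1)) = Mul(-87592, Rational(1, 100)) = Rational(-21898, 25)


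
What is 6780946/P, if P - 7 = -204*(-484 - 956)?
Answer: 6780946/293767 ≈ 23.083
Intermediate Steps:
P = 293767 (P = 7 - 204*(-484 - 956) = 7 - 204*(-1440) = 7 + 293760 = 293767)
6780946/P = 6780946/293767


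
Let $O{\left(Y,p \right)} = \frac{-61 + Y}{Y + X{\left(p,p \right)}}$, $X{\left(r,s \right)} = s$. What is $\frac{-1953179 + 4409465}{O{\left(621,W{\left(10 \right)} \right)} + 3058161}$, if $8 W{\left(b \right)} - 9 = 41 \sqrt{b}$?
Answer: $\frac{185943012585777311634}{231505548132774245719} + \frac{451170612480 \sqrt{10}}{231505548132774245719} \approx 0.80319$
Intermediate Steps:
$W{\left(b \right)} = \frac{9}{8} + \frac{41 \sqrt{b}}{8}$
$O{\left(Y,p \right)} = \frac{-61 + Y}{Y + p}$
$\frac{-1953179 + 4409465}{O{\left(621,W{\left(10 \right)} \right)} + 3058161} = \frac{-1953179 + 4409465}{\frac{-61 + 621}{621 + \left(\frac{9}{8} + \frac{41 \sqrt{10}}{8}\right)} + 3058161} = \frac{2456286}{\frac{1}{\frac{4977}{8} + \frac{41 \sqrt{10}}{8}} \cdot 560 + 3058161} = \frac{2456286}{\frac{560}{\frac{4977}{8} + \frac{41 \sqrt{10}}{8}} + 3058161} = \frac{2456286}{3058161 + \frac{560}{\frac{4977}{8} + \frac{41 \sqrt{10}}{8}}}$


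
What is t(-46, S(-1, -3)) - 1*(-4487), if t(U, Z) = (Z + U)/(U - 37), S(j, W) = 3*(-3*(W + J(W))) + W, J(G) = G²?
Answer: 372524/83 ≈ 4488.2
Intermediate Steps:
S(j, W) = -9*W² - 8*W (S(j, W) = 3*(-3*(W + W²)) + W = 3*(-3*W - 3*W²) + W = (-9*W - 9*W²) + W = -9*W² - 8*W)
t(U, Z) = (U + Z)/(-37 + U)
t(-46, S(-1, -3)) - 1*(-4487) = (-46 - 3*(-8 - 9*(-3)))/(-37 - 46) - 1*(-4487) = (-46 - 3*(-8 + 27))/(-83) + 4487 = -(-46 - 3*19)/83 + 4487 = -(-46 - 57)/83 + 4487 = -1/83*(-103) + 4487 = 103/83 + 4487 = 372524/83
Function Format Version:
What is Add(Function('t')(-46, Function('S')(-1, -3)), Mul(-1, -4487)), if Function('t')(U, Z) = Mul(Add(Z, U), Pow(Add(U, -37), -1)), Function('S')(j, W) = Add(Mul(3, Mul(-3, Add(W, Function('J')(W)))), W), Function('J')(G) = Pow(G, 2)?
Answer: Rational(372524, 83) ≈ 4488.2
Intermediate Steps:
Function('S')(j, W) = Add(Mul(-9, Pow(W, 2)), Mul(-8, W)) (Function('S')(j, W) = Add(Mul(3, Mul(-3, Add(W, Pow(W, 2)))), W) = Add(Mul(3, Add(Mul(-3, W), Mul(-3, Pow(W, 2)))), W) = Add(Add(Mul(-9, W), Mul(-9, Pow(W, 2))), W) = Add(Mul(-9, Pow(W, 2)), Mul(-8, W)))
Function('t')(U, Z) = Mul(Pow(Add(-37, U), -1), Add(U, Z)) (Function('t')(U, Z) = Mul(Add(U, Z), Pow(Add(-37, U), -1)) = Mul(Pow(Add(-37, U), -1), Add(U, Z)))
Add(Function('t')(-46, Function('S')(-1, -3)), Mul(-1, -4487)) = Add(Mul(Pow(Add(-37, -46), -1), Add(-46, Mul(-3, Add(-8, Mul(-9, -3))))), Mul(-1, -4487)) = Add(Mul(Pow(-83, -1), Add(-46, Mul(-3, Add(-8, 27)))), 4487) = Add(Mul(Rational(-1, 83), Add(-46, Mul(-3, 19))), 4487) = Add(Mul(Rational(-1, 83), Add(-46, -57)), 4487) = Add(Mul(Rational(-1, 83), -103), 4487) = Add(Rational(103, 83), 4487) = Rational(372524, 83)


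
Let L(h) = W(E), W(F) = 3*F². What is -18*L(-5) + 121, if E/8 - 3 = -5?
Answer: -13703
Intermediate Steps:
E = -16 (E = 24 + 8*(-5) = 24 - 40 = -16)
L(h) = 768 (L(h) = 3*(-16)² = 3*256 = 768)
-18*L(-5) + 121 = -18*768 + 121 = -13824 + 121 = -13703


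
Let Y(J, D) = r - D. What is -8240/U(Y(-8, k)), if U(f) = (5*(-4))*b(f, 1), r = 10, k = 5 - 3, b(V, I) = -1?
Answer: -412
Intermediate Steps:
k = 2
Y(J, D) = 10 - D
U(f) = 20 (U(f) = (5*(-4))*(-1) = -20*(-1) = 20)
-8240/U(Y(-8, k)) = -8240/20 = -8240*1/20 = -412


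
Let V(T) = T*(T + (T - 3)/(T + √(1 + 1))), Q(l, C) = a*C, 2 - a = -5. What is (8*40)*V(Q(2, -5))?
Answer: 464520000/1223 - 425600*√2/1223 ≈ 3.7933e+5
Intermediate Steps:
a = 7 (a = 2 - 1*(-5) = 2 + 5 = 7)
Q(l, C) = 7*C
V(T) = T*(T + (-3 + T)/(T + √2))
(8*40)*V(Q(2, -5)) = (8*40)*((7*(-5))*(-3 + 7*(-5) + (7*(-5))² + (7*(-5))*√2)/(7*(-5) + √2)) = 320*(-35*(-3 - 35 + (-35)² - 35*√2)/(-35 + √2)) = 320*(-35*(-3 - 35 + 1225 - 35*√2)/(-35 + √2)) = 320*(-35*(1187 - 35*√2)/(-35 + √2)) = -11200*(1187 - 35*√2)/(-35 + √2)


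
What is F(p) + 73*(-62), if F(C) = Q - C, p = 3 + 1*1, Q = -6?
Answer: -4536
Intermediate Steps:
p = 4 (p = 3 + 1 = 4)
F(C) = -6 - C
F(p) + 73*(-62) = (-6 - 1*4) + 73*(-62) = (-6 - 4) - 4526 = -10 - 4526 = -4536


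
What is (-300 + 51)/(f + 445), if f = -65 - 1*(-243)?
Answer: -249/623 ≈ -0.39968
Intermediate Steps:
f = 178 (f = -65 + 243 = 178)
(-300 + 51)/(f + 445) = (-300 + 51)/(178 + 445) = -249/623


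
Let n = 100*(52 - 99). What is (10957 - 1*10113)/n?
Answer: -211/1175 ≈ -0.17957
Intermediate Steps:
n = -4700 (n = 100*(-47) = -4700)
(10957 - 1*10113)/n = (10957 - 1*10113)/(-4700) = (10957 - 10113)*(-1/4700) = 844*(-1/4700) = -211/1175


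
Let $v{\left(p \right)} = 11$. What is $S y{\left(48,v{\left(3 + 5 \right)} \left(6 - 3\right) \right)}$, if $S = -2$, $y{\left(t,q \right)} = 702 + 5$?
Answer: $-1414$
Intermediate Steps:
$y{\left(t,q \right)} = 707$
$S y{\left(48,v{\left(3 + 5 \right)} \left(6 - 3\right) \right)} = \left(-2\right) 707 = -1414$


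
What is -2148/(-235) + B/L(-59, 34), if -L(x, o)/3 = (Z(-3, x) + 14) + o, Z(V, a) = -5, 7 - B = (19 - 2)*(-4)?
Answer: 86489/10105 ≈ 8.5590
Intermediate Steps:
B = 75 (B = 7 - (19 - 2)*(-4) = 7 - 17*(-4) = 7 - 1*(-68) = 7 + 68 = 75)
L(x, o) = -27 - 3*o (L(x, o) = -3*((-5 + 14) + o) = -3*(9 + o) = -27 - 3*o)
-2148/(-235) + B/L(-59, 34) = -2148/(-235) + 75/(-27 - 3*34) = -2148*(-1/235) + 75/(-27 - 102) = 2148/235 + 75/(-129) = 2148/235 + 75*(-1/129) = 2148/235 - 25/43 = 86489/10105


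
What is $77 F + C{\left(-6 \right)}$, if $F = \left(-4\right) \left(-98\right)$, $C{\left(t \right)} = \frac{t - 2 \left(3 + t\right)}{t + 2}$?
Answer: $30184$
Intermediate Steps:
$C{\left(t \right)} = \frac{-6 - t}{2 + t}$ ($C{\left(t \right)} = \frac{t - \left(6 + 2 t\right)}{2 + t} = \frac{-6 - t}{2 + t}$)
$F = 392$
$77 F + C{\left(-6 \right)} = 77 \cdot 392 + \frac{-6 - -6}{2 - 6} = 30184 + \frac{-6 + 6}{-4} = 30184 - 0 = 30184 + 0 = 30184$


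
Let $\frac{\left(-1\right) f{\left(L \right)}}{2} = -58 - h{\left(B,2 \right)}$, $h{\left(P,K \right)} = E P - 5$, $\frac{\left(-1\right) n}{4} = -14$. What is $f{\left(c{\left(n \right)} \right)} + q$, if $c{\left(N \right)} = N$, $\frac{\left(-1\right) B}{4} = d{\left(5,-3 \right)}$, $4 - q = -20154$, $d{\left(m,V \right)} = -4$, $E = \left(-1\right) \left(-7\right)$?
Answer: $20488$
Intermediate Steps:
$n = 56$ ($n = \left(-4\right) \left(-14\right) = 56$)
$E = 7$
$q = 20158$ ($q = 4 - -20154 = 4 + 20154 = 20158$)
$B = 16$ ($B = \left(-4\right) \left(-4\right) = 16$)
$h{\left(P,K \right)} = -5 + 7 P$ ($h{\left(P,K \right)} = 7 P - 5 = -5 + 7 P$)
$f{\left(L \right)} = 330$ ($f{\left(L \right)} = - 2 \left(-58 - \left(-5 + 7 \cdot 16\right)\right) = - 2 \left(-58 - \left(-5 + 112\right)\right) = - 2 \left(-58 - 107\right) = \left(-2\right) \left(-165\right) = 330$)
$f{\left(c{\left(n \right)} \right)} + q = 330 + 20158 = 20488$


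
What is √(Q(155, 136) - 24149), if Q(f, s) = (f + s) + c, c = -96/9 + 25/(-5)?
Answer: I*√214863/3 ≈ 154.51*I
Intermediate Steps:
c = -47/3 (c = -96*⅑ + 25*(-⅕) = -32/3 - 5 = -47/3 ≈ -15.667)
Q(f, s) = -47/3 + f + s (Q(f, s) = (f + s) - 47/3 = -47/3 + f + s)
√(Q(155, 136) - 24149) = √((-47/3 + 155 + 136) - 24149) = √(826/3 - 24149) = √(-71621/3) = I*√214863/3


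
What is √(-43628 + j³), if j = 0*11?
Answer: 2*I*√10907 ≈ 208.87*I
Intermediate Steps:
j = 0
√(-43628 + j³) = √(-43628 + 0³) = √(-43628 + 0) = √(-43628) = 2*I*√10907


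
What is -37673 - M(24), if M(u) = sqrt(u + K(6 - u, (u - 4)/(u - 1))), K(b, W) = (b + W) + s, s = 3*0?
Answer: -37673 - sqrt(3634)/23 ≈ -37676.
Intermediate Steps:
s = 0
K(b, W) = W + b (K(b, W) = (b + W) + 0 = (W + b) + 0 = W + b)
M(u) = sqrt(6 + (-4 + u)/(-1 + u)) (M(u) = sqrt(u + ((u - 4)/(u - 1) + (6 - u))) = sqrt(u + ((-4 + u)/(-1 + u) + (6 - u))) = sqrt(u + (6 - u + (-4 + u)/(-1 + u))) = sqrt(6 + (-4 + u)/(-1 + u)))
-37673 - M(24) = -37673 - sqrt((-10 + 7*24)/(-1 + 24)) = -37673 - sqrt((-10 + 168)/23) = -37673 - sqrt((1/23)*158) = -37673 - sqrt(158/23) = -37673 - sqrt(3634)/23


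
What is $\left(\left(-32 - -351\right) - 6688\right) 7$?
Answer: $-44583$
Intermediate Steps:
$\left(\left(-32 - -351\right) - 6688\right) 7 = \left(\left(-32 + 351\right) - 6688\right) 7 = \left(319 - 6688\right) 7 = \left(-6369\right) 7 = -44583$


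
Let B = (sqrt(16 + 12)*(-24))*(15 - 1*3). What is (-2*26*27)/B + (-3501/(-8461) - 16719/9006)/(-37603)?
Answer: 36643151/955113266966 + 39*sqrt(7)/112 ≈ 0.92133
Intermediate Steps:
B = -576*sqrt(7) (B = (sqrt(28)*(-24))*(15 - 3) = ((2*sqrt(7))*(-24))*12 = -48*sqrt(7)*12 = -576*sqrt(7) ≈ -1524.0)
(-2*26*27)/B + (-3501/(-8461) - 16719/9006)/(-37603) = (-2*26*27)/((-576*sqrt(7))) + (-3501/(-8461) - 16719/9006)/(-37603) = (-52*27)*(-sqrt(7)/4032) + (-3501*(-1/8461) - 16719*1/9006)*(-1/37603) = -(-39)*sqrt(7)/112 + (3501/8461 - 5573/3002)*(-1/37603) = 39*sqrt(7)/112 - 36643151/25399922*(-1/37603) = 39*sqrt(7)/112 + 36643151/955113266966 = 36643151/955113266966 + 39*sqrt(7)/112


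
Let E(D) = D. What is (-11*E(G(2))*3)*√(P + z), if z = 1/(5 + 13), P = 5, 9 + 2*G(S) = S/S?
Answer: 22*√182 ≈ 296.80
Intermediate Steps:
G(S) = -4 (G(S) = -9/2 + (S/S)/2 = -9/2 + (½)*1 = -9/2 + ½ = -4)
z = 1/18 ≈ 0.055556
(-11*E(G(2))*3)*√(P + z) = (-11*(-4)*3)*√(5 + 1/18) = (44*3)*√(91/18) = 132*(√182/6) = 22*√182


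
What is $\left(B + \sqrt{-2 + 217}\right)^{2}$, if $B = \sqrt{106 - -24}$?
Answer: $345 + 10 \sqrt{1118} \approx 679.37$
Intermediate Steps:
$B = \sqrt{130}$ ($B = \sqrt{106 + 24} = \sqrt{130} \approx 11.402$)
$\left(B + \sqrt{-2 + 217}\right)^{2} = \left(\sqrt{130} + \sqrt{-2 + 217}\right)^{2} = \left(\sqrt{130} + \sqrt{215}\right)^{2}$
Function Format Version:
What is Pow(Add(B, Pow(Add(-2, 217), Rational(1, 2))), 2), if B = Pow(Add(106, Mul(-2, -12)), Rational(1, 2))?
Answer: Add(345, Mul(10, Pow(1118, Rational(1, 2)))) ≈ 679.37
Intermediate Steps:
B = Pow(130, Rational(1, 2)) (B = Pow(Add(106, 24), Rational(1, 2)) = Pow(130, Rational(1, 2)) ≈ 11.402)
Pow(Add(B, Pow(Add(-2, 217), Rational(1, 2))), 2) = Pow(Add(Pow(130, Rational(1, 2)), Pow(Add(-2, 217), Rational(1, 2))), 2) = Pow(Add(Pow(130, Rational(1, 2)), Pow(215, Rational(1, 2))), 2)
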